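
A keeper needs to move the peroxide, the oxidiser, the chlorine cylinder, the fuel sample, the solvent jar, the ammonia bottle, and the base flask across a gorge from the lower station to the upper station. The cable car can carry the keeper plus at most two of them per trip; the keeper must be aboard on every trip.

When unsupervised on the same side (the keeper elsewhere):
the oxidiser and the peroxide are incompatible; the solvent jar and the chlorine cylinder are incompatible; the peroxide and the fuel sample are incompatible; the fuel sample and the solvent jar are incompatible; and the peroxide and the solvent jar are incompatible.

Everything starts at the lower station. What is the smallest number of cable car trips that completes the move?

Counting alone: the keeper can take at most 2 across per trip to the upper station, so moving all 7 needs at least 4 loaded trips out, with a return between consecutive ones — at least 7 crossings.
The safety rule pushes this higher. Following every safe sequence of crossings, the most of the 7 that can be at the upper station as the cable car arrives there on crossings 7, 9 is 5, 6 respectively — never all 7.
So no plan with fewer than 11 crossings exists, and this one achieves 11:
1. Keeper goes to the upper station with the peroxide and the solvent jar.
2. Keeper goes back to the lower station with the peroxide.
3. Keeper goes to the upper station with the oxidiser and the peroxide.
4. Keeper goes back to the lower station with the peroxide.
5. Keeper goes to the upper station with the ammonia bottle and the peroxide.
6. Keeper goes back to the lower station with the peroxide.
7. Keeper goes to the upper station with the base flask and the peroxide.
8. Keeper goes back to the lower station with the peroxide.
9. Keeper goes to the upper station with the chlorine cylinder and the fuel sample.
10. Keeper goes back to the lower station with the solvent jar.
11. Keeper goes to the upper station with the peroxide and the solvent jar.

11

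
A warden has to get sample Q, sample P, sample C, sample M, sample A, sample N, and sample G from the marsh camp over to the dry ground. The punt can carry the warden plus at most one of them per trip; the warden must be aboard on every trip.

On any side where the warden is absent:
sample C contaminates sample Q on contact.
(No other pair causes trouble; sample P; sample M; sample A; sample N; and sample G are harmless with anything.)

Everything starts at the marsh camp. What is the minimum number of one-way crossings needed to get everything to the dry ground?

Counting alone: the warden can take at most 1 across per trip to the dry ground, so moving all 7 needs at least 7 loaded trips out, with a return between consecutive ones — at least 13 crossings.
The plan below uses exactly 13 crossings, so it is optimal:
1. Warden goes to the dry ground with sample Q.  [the marsh camp: sample A, sample C, sample G, sample M, sample N, sample P | the dry ground: sample Q]
2. Warden goes back to the marsh camp alone.  [the marsh camp: sample A, sample C, sample G, sample M, sample N, sample P | the dry ground: sample Q]
3. Warden goes to the dry ground with sample P.  [the marsh camp: sample A, sample C, sample G, sample M, sample N | the dry ground: sample P, sample Q]
4. Warden goes back to the marsh camp alone.  [the marsh camp: sample A, sample C, sample G, sample M, sample N | the dry ground: sample P, sample Q]
5. Warden goes to the dry ground with sample M.  [the marsh camp: sample A, sample C, sample G, sample N | the dry ground: sample M, sample P, sample Q]
6. Warden goes back to the marsh camp alone.  [the marsh camp: sample A, sample C, sample G, sample N | the dry ground: sample M, sample P, sample Q]
7. Warden goes to the dry ground with sample A.  [the marsh camp: sample C, sample G, sample N | the dry ground: sample A, sample M, sample P, sample Q]
8. Warden goes back to the marsh camp alone.  [the marsh camp: sample C, sample G, sample N | the dry ground: sample A, sample M, sample P, sample Q]
9. Warden goes to the dry ground with sample N.  [the marsh camp: sample C, sample G | the dry ground: sample A, sample M, sample N, sample P, sample Q]
10. Warden goes back to the marsh camp alone.  [the marsh camp: sample C, sample G | the dry ground: sample A, sample M, sample N, sample P, sample Q]
11. Warden goes to the dry ground with sample G.  [the marsh camp: sample C | the dry ground: sample A, sample G, sample M, sample N, sample P, sample Q]
12. Warden goes back to the marsh camp alone.  [the marsh camp: sample C | the dry ground: sample A, sample G, sample M, sample N, sample P, sample Q]
13. Warden goes to the dry ground with sample C.  [the marsh camp: — | the dry ground: sample A, sample C, sample G, sample M, sample N, sample P, sample Q]

13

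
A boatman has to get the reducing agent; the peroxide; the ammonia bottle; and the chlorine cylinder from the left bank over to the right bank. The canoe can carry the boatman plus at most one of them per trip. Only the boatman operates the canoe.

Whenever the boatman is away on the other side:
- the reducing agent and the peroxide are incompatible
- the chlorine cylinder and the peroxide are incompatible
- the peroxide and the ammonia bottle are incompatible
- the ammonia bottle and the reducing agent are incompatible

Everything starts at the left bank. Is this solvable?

No

Whatever the first load, the items left behind include a forbidden pair without the boatman. No opening move is safe, so no plan exists.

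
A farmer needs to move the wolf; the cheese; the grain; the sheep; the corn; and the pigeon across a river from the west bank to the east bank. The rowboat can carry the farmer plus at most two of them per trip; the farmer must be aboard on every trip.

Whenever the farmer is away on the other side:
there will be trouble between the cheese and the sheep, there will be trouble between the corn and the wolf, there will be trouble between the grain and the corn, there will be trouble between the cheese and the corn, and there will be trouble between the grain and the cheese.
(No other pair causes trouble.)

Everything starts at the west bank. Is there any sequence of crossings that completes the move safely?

1. Farmer goes to the east bank with the cheese and the corn.  [the west bank: the grain, the pigeon, the sheep, the wolf | the east bank: the cheese, the corn]
2. Farmer goes back to the west bank with the cheese.  [the west bank: the cheese, the grain, the pigeon, the sheep, the wolf | the east bank: the corn]
3. Farmer goes to the east bank with the cheese and the wolf.  [the west bank: the grain, the pigeon, the sheep | the east bank: the cheese, the corn, the wolf]
4. Farmer goes back to the west bank with the corn.  [the west bank: the corn, the grain, the pigeon, the sheep | the east bank: the cheese, the wolf]
5. Farmer goes to the east bank with the grain and the sheep.  [the west bank: the corn, the pigeon | the east bank: the cheese, the grain, the sheep, the wolf]
6. Farmer goes back to the west bank with the cheese.  [the west bank: the cheese, the corn, the pigeon | the east bank: the grain, the sheep, the wolf]
7. Farmer goes to the east bank with the cheese and the pigeon.  [the west bank: the corn | the east bank: the cheese, the grain, the pigeon, the sheep, the wolf]
8. Farmer goes back to the west bank with the cheese.  [the west bank: the cheese, the corn | the east bank: the grain, the pigeon, the sheep, the wolf]
9. Farmer goes to the east bank with the cheese and the corn.  [the west bank: — | the east bank: the cheese, the corn, the grain, the pigeon, the sheep, the wolf]

Yes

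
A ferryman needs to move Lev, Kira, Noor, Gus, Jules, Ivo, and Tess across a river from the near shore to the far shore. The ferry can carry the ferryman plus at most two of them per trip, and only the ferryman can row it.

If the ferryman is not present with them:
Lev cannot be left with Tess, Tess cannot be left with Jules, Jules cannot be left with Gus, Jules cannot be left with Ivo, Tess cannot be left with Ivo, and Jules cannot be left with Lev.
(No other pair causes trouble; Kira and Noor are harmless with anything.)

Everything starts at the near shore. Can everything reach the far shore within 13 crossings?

Yes

Yes — this plan uses 11 crossings (≤ 13):
1. Ferryman goes to the far shore with Jules and Tess.
2. Ferryman goes back to the near shore with Jules.
3. Ferryman goes to the far shore with Jules and Kira.
4. Ferryman goes back to the near shore with Jules.
5. Ferryman goes to the far shore with Jules and Noor.
6. Ferryman goes back to the near shore with Jules.
7. Ferryman goes to the far shore with Gus and Jules.
8. Ferryman goes back to the near shore with Jules.
9. Ferryman goes to the far shore with Ivo and Lev.
10. Ferryman goes back to the near shore with Tess.
11. Ferryman goes to the far shore with Jules and Tess.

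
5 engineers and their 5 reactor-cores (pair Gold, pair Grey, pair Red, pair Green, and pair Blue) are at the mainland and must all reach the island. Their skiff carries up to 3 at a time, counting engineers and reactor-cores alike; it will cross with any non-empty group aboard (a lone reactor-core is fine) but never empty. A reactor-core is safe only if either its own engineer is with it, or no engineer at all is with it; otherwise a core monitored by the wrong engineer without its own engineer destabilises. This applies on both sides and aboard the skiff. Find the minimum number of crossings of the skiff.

Counting alone: each trip to the island takes at most 3 across and each return brings at least 1 back, so after t trips out (and t−1 returns) at most 3t − (t−1) of the 10 are across; that first reaches 10 at t = 5, so at least 9 crossings are needed.
The safety rule pushes this higher. Following every safe sequence of crossings, the most of the 10 that can be at the island as the skiff arrives there on crossing 9 is 9 — never all 10.
So no plan with fewer than 11 crossings exists, and this one achieves 11:
1. engineer Gold and reactor-core Gold cross → the island.
2. engineer Gold crosses ← the mainland.
3. reactor-core Green, reactor-core Grey, and reactor-core Red cross → the island.
4. reactor-core Gold crosses ← the mainland.
5. engineer Green, engineer Grey, and engineer Red cross → the island.
6. engineer Grey and reactor-core Grey cross ← the mainland.
7. engineer Blue, engineer Gold, and engineer Grey cross → the island.
8. reactor-core Red crosses ← the mainland.
9. reactor-core Gold and reactor-core Grey cross → the island.
10. reactor-core Gold crosses ← the mainland.
11. reactor-core Blue, reactor-core Gold, and reactor-core Red cross → the island.

11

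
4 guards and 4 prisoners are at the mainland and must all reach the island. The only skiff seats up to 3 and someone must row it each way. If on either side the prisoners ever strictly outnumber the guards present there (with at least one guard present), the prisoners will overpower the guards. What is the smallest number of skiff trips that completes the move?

Counting alone: each trip to the island takes at most 3 across and each return brings at least 1 back, so after t trips out (and t−1 returns) at most 3t − (t−1) of the 8 are across; that first reaches 8 at t = 4, so at least 7 crossings are needed.
The safety rule pushes this higher. Following every safe sequence of crossings, the most of the 8 that can be at the island as the skiff arrives there on crossing 7 is 7 — never all 8.
So no plan with fewer than 9 crossings exists, and this one achieves 9:
1. 2 prisoners → the island.  (the mainland: 4G 2P; the island: 0G 2P)
2. 1 prisoner ← the mainland.  (the mainland: 4G 3P; the island: 0G 1P)
3. 3 prisoners → the island.  (the mainland: 4G 0P; the island: 0G 4P)
4. 1 prisoner ← the mainland.  (the mainland: 4G 1P; the island: 0G 3P)
5. 3 guards → the island.  (the mainland: 1G 1P; the island: 3G 3P)
6. 1 guard and 1 prisoner ← the mainland.  (the mainland: 2G 2P; the island: 2G 2P)
7. 2 guards → the island.  (the mainland: 0G 2P; the island: 4G 2P)
8. 1 prisoner ← the mainland.  (the mainland: 0G 3P; the island: 4G 1P)
9. 3 prisoners → the island.  (the mainland: 0G 0P; the island: 4G 4P)

9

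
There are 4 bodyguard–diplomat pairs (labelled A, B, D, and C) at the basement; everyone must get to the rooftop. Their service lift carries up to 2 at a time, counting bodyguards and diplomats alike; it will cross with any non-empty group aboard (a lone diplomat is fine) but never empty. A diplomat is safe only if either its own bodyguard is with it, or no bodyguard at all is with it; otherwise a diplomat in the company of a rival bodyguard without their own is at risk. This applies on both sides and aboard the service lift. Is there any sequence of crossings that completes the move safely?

No

Following every safe sequence of crossings from the start, the most of the 8 that can be at the rooftop as the service lift arrives there on crossings 1, 3, 5 is 2, 3, 4 respectively; the best ever achieved is 4 of 8.
From crossing 7 on, no configuration arises that was not already reachable earlier: only 44 distinct safe configurations (who is on which side, and where the service lift is) can ever be reached, none of them has everyone across, and every continuation just revisits them. So no valid plan exists.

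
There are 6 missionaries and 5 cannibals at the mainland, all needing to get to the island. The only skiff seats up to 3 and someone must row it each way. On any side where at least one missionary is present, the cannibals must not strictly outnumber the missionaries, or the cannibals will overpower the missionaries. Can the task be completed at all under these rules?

Yes

1. 3 cannibals → the island.  (the mainland: 6M 2C; the island: 0M 3C)
2. 1 cannibal ← the mainland.  (the mainland: 6M 3C; the island: 0M 2C)
3. 3 missionaries → the island.  (the mainland: 3M 3C; the island: 3M 2C)
4. 1 missionary ← the mainland.  (the mainland: 4M 3C; the island: 2M 2C)
5. 2 missionaries and 1 cannibal → the island.  (the mainland: 2M 2C; the island: 4M 3C)
6. 1 missionary ← the mainland.  (the mainland: 3M 2C; the island: 3M 3C)
7. 2 missionaries and 1 cannibal → the island.  (the mainland: 1M 1C; the island: 5M 4C)
8. 1 missionary ← the mainland.  (the mainland: 2M 1C; the island: 4M 4C)
9. 2 missionaries and 1 cannibal → the island.  (the mainland: 0M 0C; the island: 6M 5C)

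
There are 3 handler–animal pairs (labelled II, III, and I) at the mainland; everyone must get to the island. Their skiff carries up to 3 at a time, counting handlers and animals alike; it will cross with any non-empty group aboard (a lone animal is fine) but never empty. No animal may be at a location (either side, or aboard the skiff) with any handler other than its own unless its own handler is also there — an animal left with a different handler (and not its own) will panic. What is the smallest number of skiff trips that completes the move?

Counting alone: each trip to the island takes at most 3 across and each return brings at least 1 back, so after t trips out (and t−1 returns) at most 3t − (t−1) of the 6 are across; that first reaches 6 at t = 3, so at least 5 crossings are needed.
The plan below uses exactly 5 crossings, so it is optimal:
1. animal II and handler II cross → the island.
2. handler II crosses ← the mainland.
3. handler I, handler II, and handler III cross → the island.
4. animal II crosses ← the mainland.
5. animal I, animal II, and animal III cross → the island.

5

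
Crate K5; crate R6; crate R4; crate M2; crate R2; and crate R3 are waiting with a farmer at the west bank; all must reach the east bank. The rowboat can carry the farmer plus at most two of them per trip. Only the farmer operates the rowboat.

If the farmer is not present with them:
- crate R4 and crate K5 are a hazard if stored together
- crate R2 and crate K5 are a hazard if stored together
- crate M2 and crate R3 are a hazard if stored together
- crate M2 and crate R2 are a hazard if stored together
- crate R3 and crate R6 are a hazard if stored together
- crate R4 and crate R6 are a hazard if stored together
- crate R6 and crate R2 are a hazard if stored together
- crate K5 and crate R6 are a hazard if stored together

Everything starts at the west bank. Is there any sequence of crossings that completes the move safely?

Whatever the first load, the items left behind include a forbidden pair without the farmer. No opening move is safe, so no plan exists.

No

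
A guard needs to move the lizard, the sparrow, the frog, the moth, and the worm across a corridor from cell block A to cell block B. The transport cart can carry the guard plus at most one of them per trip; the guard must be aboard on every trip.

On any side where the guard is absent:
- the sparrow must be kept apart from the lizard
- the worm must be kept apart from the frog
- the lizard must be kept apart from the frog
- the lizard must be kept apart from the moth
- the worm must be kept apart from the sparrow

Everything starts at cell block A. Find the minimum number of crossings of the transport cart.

Whatever the first load, the items left behind include a forbidden pair without the guard. No opening move is safe, so no plan exists.

impossible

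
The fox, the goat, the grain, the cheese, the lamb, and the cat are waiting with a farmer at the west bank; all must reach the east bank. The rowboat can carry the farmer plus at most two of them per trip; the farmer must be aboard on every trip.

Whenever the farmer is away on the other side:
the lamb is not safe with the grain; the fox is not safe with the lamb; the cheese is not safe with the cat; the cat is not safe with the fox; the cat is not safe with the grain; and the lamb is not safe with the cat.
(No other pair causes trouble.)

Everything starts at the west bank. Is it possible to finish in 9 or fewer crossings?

Yes

Yes — this plan uses 9 crossings (≤ 9):
1. Farmer goes to the east bank with the cat and the lamb.  [the west bank: the cheese, the fox, the goat, the grain | the east bank: the cat, the lamb]
2. Farmer goes back to the west bank with the lamb.  [the west bank: the cheese, the fox, the goat, the grain, the lamb | the east bank: the cat]
3. Farmer goes to the east bank with the fox and the grain.  [the west bank: the cheese, the goat, the lamb | the east bank: the cat, the fox, the grain]
4. Farmer goes back to the west bank with the cat.  [the west bank: the cat, the cheese, the goat, the lamb | the east bank: the fox, the grain]
5. Farmer goes to the east bank with the cat and the goat.  [the west bank: the cheese, the lamb | the east bank: the cat, the fox, the goat, the grain]
6. Farmer goes back to the west bank with the cat.  [the west bank: the cat, the cheese, the lamb | the east bank: the fox, the goat, the grain]
7. Farmer goes to the east bank with the cheese and the lamb.  [the west bank: the cat | the east bank: the cheese, the fox, the goat, the grain, the lamb]
8. Farmer goes back to the west bank with the lamb.  [the west bank: the cat, the lamb | the east bank: the cheese, the fox, the goat, the grain]
9. Farmer goes to the east bank with the cat and the lamb.  [the west bank: — | the east bank: the cat, the cheese, the fox, the goat, the grain, the lamb]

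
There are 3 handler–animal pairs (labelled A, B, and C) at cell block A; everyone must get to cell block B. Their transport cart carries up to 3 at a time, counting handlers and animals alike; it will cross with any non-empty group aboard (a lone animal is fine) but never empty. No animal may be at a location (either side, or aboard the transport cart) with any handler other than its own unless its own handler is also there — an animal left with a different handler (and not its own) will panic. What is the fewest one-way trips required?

5

Counting alone: each trip to cell block B takes at most 3 across and each return brings at least 1 back, so after t trips out (and t−1 returns) at most 3t − (t−1) of the 6 are across; that first reaches 6 at t = 3, so at least 5 crossings are needed.
The plan below uses exactly 5 crossings, so it is optimal:
1. animal A and handler A cross → cell block B.
2. handler A crosses ← cell block A.
3. handler A, handler B, and handler C cross → cell block B.
4. animal A crosses ← cell block A.
5. animal A, animal B, and animal C cross → cell block B.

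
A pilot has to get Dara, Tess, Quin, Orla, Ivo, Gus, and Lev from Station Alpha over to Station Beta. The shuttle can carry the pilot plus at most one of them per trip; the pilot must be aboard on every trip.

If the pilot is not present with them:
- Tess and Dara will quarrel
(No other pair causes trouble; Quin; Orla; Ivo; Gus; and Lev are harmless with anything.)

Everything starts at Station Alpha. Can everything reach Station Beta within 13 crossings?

Yes — this plan uses 13 crossings (≤ 13):
1. Pilot goes to Station Beta with Dara.
2. Pilot goes back to Station Alpha alone.
3. Pilot goes to Station Beta with Quin.
4. Pilot goes back to Station Alpha alone.
5. Pilot goes to Station Beta with Orla.
6. Pilot goes back to Station Alpha alone.
7. Pilot goes to Station Beta with Ivo.
8. Pilot goes back to Station Alpha alone.
9. Pilot goes to Station Beta with Gus.
10. Pilot goes back to Station Alpha alone.
11. Pilot goes to Station Beta with Lev.
12. Pilot goes back to Station Alpha alone.
13. Pilot goes to Station Beta with Tess.

Yes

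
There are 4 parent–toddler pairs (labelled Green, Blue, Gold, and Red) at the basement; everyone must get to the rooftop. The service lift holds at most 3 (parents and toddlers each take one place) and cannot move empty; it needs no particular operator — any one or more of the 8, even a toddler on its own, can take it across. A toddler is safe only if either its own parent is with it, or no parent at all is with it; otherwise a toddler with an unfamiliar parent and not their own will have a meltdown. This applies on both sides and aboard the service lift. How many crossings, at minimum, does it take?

Counting alone: each trip to the rooftop takes at most 3 across and each return brings at least 1 back, so after t trips out (and t−1 returns) at most 3t − (t−1) of the 8 are across; that first reaches 8 at t = 4, so at least 7 crossings are needed.
The safety rule pushes this higher. Following every safe sequence of crossings, the most of the 8 that can be at the rooftop as the service lift arrives there on crossing 7 is 7 — never all 8.
So no plan with fewer than 9 crossings exists, and this one achieves 9:
1. parent Green and toddler Green cross → the rooftop.
2. parent Green crosses ← the basement.
3. parent Blue, parent Green, and toddler Blue cross → the rooftop.
4. parent Green and toddler Green cross ← the basement.
5. parent Gold, parent Green, and parent Red cross → the rooftop.
6. toddler Blue crosses ← the basement.
7. toddler Blue and toddler Green cross → the rooftop.
8. toddler Green crosses ← the basement.
9. toddler Gold, toddler Green, and toddler Red cross → the rooftop.

9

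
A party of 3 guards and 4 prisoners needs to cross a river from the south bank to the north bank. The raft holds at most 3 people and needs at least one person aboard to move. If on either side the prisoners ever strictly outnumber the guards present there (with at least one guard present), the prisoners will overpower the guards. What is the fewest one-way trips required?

The prisoners already outnumber the guards at the south bank before anyone moves, so the starting position itself is disallowed.

impossible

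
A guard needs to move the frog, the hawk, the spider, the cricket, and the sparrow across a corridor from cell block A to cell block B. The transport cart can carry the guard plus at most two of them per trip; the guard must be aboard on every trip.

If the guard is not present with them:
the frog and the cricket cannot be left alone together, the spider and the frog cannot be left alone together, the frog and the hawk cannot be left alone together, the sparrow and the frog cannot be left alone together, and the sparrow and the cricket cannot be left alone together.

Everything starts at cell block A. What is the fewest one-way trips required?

Counting alone: the guard can take at most 2 across per trip to cell block B, so moving all 5 needs at least 3 loaded trips out, with a return between consecutive ones — at least 5 crossings.
The safety rule pushes this higher. Following every safe sequence of crossings, the most of the 5 that can be at cell block B as the transport cart arrives there on crossing 5 is 4 — never all 5.
So no plan with fewer than 7 crossings exists, and this one achieves 7:
1. Guard goes to cell block B with the cricket and the frog.
2. Guard goes back to cell block A with the frog.
3. Guard goes to cell block B with the frog and the hawk.
4. Guard goes back to cell block A with the frog.
5. Guard goes to cell block B with the frog and the spider.
6. Guard goes back to cell block A with the frog.
7. Guard goes to cell block B with the frog and the sparrow.

7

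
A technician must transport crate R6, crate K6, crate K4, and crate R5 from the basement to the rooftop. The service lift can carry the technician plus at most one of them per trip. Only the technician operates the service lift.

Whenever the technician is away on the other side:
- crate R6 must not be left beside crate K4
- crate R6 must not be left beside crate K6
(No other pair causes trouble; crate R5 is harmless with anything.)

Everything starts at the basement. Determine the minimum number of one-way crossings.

9

Counting alone: the technician can take at most 1 across per trip to the rooftop, so moving all 4 needs at least 4 loaded trips out, with a return between consecutive ones — at least 7 crossings.
The safety rule pushes this higher. Following every safe sequence of crossings, the most of the 4 that can be at the rooftop as the service lift arrives there on crossing 7 is 3 — never all 4.
So no plan with fewer than 9 crossings exists, and this one achieves 9:
1. Technician goes to the rooftop with crate R6.
2. Technician goes back to the basement alone.
3. Technician goes to the rooftop with crate K6.
4. Technician goes back to the basement with crate R6.
5. Technician goes to the rooftop with crate K4.
6. Technician goes back to the basement alone.
7. Technician goes to the rooftop with crate R5.
8. Technician goes back to the basement alone.
9. Technician goes to the rooftop with crate R6.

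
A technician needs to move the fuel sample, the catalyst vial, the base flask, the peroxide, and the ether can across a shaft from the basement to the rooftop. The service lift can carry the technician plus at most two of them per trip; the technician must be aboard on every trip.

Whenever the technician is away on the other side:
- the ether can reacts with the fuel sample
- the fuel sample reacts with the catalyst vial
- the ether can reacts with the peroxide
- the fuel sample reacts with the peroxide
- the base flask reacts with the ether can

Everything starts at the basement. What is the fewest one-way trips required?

Counting alone: the technician can take at most 2 across per trip to the rooftop, so moving all 5 needs at least 3 loaded trips out, with a return between consecutive ones — at least 5 crossings.
The safety rule pushes this higher. Following every safe sequence of crossings, the most of the 5 that can be at the rooftop as the service lift arrives there on crossing 5 is 4 — never all 5.
So no plan with fewer than 7 crossings exists, and this one achieves 7:
1. Technician goes to the rooftop with the ether can and the fuel sample.  [the basement: the base flask, the catalyst vial, the peroxide | the rooftop: the ether can, the fuel sample]
2. Technician goes back to the basement with the fuel sample.  [the basement: the base flask, the catalyst vial, the fuel sample, the peroxide | the rooftop: the ether can]
3. Technician goes to the rooftop with the catalyst vial and the fuel sample.  [the basement: the base flask, the peroxide | the rooftop: the catalyst vial, the ether can, the fuel sample]
4. Technician goes back to the basement with the fuel sample.  [the basement: the base flask, the fuel sample, the peroxide | the rooftop: the catalyst vial, the ether can]
5. Technician goes to the rooftop with the base flask and the peroxide.  [the basement: the fuel sample | the rooftop: the base flask, the catalyst vial, the ether can, the peroxide]
6. Technician goes back to the basement with the ether can.  [the basement: the ether can, the fuel sample | the rooftop: the base flask, the catalyst vial, the peroxide]
7. Technician goes to the rooftop with the ether can and the fuel sample.  [the basement: — | the rooftop: the base flask, the catalyst vial, the ether can, the fuel sample, the peroxide]

7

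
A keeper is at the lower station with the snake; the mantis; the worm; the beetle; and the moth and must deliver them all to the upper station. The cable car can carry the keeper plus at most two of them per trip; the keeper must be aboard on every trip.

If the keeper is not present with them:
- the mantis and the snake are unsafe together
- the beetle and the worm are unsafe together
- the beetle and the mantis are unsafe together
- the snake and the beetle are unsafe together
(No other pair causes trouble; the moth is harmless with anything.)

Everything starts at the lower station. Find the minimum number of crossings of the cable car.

Counting alone: the keeper can take at most 2 across per trip to the upper station, so moving all 5 needs at least 3 loaded trips out, with a return between consecutive ones — at least 5 crossings.
The safety rule pushes this higher. Following every safe sequence of crossings, the most of the 5 that can be at the upper station as the cable car arrives there on crossing 5 is 4 — never all 5.
So no plan with fewer than 7 crossings exists, and this one achieves 7:
1. Keeper goes to the upper station with the beetle and the snake.  [the lower station: the mantis, the moth, the worm | the upper station: the beetle, the snake]
2. Keeper goes back to the lower station with the snake.  [the lower station: the mantis, the moth, the snake, the worm | the upper station: the beetle]
3. Keeper goes to the upper station with the snake and the worm.  [the lower station: the mantis, the moth | the upper station: the beetle, the snake, the worm]
4. Keeper goes back to the lower station with the beetle.  [the lower station: the beetle, the mantis, the moth | the upper station: the snake, the worm]
5. Keeper goes to the upper station with the mantis and the moth.  [the lower station: the beetle | the upper station: the mantis, the moth, the snake, the worm]
6. Keeper goes back to the lower station with the snake.  [the lower station: the beetle, the snake | the upper station: the mantis, the moth, the worm]
7. Keeper goes to the upper station with the beetle and the snake.  [the lower station: — | the upper station: the beetle, the mantis, the moth, the snake, the worm]

7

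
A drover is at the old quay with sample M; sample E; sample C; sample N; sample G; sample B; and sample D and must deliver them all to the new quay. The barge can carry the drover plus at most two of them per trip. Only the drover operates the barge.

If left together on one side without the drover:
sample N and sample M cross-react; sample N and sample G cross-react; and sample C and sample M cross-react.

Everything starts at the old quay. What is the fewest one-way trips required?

Counting alone: the drover can take at most 2 across per trip to the new quay, so moving all 7 needs at least 4 loaded trips out, with a return between consecutive ones — at least 7 crossings.
The plan below uses exactly 7 crossings, so it is optimal:
1. Drover goes to the new quay with sample M and sample N.  [the old quay: sample B, sample C, sample D, sample E, sample G | the new quay: sample M, sample N]
2. Drover goes back to the old quay with sample M.  [the old quay: sample B, sample C, sample D, sample E, sample G, sample M | the new quay: sample N]
3. Drover goes to the new quay with sample C and sample E.  [the old quay: sample B, sample D, sample G, sample M | the new quay: sample C, sample E, sample N]
4. Drover goes back to the old quay alone.  [the old quay: sample B, sample D, sample G, sample M | the new quay: sample C, sample E, sample N]
5. Drover goes to the new quay with sample B and sample D.  [the old quay: sample G, sample M | the new quay: sample B, sample C, sample D, sample E, sample N]
6. Drover goes back to the old quay alone.  [the old quay: sample G, sample M | the new quay: sample B, sample C, sample D, sample E, sample N]
7. Drover goes to the new quay with sample G and sample M.  [the old quay: — | the new quay: sample B, sample C, sample D, sample E, sample G, sample M, sample N]

7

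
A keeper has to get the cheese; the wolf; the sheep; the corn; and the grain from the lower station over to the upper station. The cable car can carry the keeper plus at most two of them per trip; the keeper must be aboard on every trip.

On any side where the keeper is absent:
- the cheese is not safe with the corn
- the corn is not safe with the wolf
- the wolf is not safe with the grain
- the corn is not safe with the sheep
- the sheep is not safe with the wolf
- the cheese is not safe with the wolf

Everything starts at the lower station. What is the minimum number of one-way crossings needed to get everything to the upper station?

Counting alone: the keeper can take at most 2 across per trip to the upper station, so moving all 5 needs at least 3 loaded trips out, with a return between consecutive ones — at least 5 crossings.
The safety rule pushes this higher. Following every safe sequence of crossings, the most of the 5 that can be at the upper station as the cable car arrives there on crossing 5 is 4 — never all 5.
So no plan with fewer than 7 crossings exists, and this one achieves 7:
1. Keeper goes to the upper station with the corn and the wolf.  [the lower station: the cheese, the grain, the sheep | the upper station: the corn, the wolf]
2. Keeper goes back to the lower station with the wolf.  [the lower station: the cheese, the grain, the sheep, the wolf | the upper station: the corn]
3. Keeper goes to the upper station with the grain and the wolf.  [the lower station: the cheese, the sheep | the upper station: the corn, the grain, the wolf]
4. Keeper goes back to the lower station with the wolf.  [the lower station: the cheese, the sheep, the wolf | the upper station: the corn, the grain]
5. Keeper goes to the upper station with the cheese and the sheep.  [the lower station: the wolf | the upper station: the cheese, the corn, the grain, the sheep]
6. Keeper goes back to the lower station with the corn.  [the lower station: the corn, the wolf | the upper station: the cheese, the grain, the sheep]
7. Keeper goes to the upper station with the corn and the wolf.  [the lower station: — | the upper station: the cheese, the corn, the grain, the sheep, the wolf]

7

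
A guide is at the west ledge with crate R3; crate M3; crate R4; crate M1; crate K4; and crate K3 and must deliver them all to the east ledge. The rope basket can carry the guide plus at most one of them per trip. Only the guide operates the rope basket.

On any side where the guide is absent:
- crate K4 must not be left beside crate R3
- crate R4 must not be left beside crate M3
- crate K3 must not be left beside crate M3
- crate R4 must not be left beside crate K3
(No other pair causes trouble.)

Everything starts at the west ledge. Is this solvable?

Whatever the first load, the items left behind include a forbidden pair without the guide. No opening move is safe, so no plan exists.

No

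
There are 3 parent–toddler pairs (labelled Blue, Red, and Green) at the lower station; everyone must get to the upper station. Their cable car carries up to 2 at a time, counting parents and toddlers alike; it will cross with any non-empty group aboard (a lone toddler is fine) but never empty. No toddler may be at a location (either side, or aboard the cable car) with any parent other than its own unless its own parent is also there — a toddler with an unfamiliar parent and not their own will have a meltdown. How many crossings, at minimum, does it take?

11

Counting alone: each trip to the upper station takes at most 2 across and each return brings at least 1 back, so after t trips out (and t−1 returns) at most 2t − (t−1) of the 6 are across; that first reaches 6 at t = 5, so at least 9 crossings are needed.
The safety rule pushes this higher. Following every safe sequence of crossings, the most of the 6 that can be at the upper station as the cable car arrives there on crossing 9 is 5 — never all 6.
So no plan with fewer than 11 crossings exists, and this one achieves 11:
1. parent Blue and toddler Blue cross → the upper station.
2. parent Blue crosses ← the lower station.
3. toddler Green and toddler Red cross → the upper station.
4. toddler Blue crosses ← the lower station.
5. parent Green and parent Red cross → the upper station.
6. parent Red and toddler Red cross ← the lower station.
7. parent Blue and parent Red cross → the upper station.
8. toddler Green crosses ← the lower station.
9. toddler Blue and toddler Red cross → the upper station.
10. parent Green crosses ← the lower station.
11. parent Green and toddler Green cross → the upper station.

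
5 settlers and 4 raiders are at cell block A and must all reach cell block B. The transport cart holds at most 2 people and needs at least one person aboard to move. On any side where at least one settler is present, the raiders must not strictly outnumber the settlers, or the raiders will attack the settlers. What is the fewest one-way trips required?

Counting alone: each trip to cell block B takes at most 2 across and each return brings at least 1 back, so after t trips out (and t−1 returns) at most 2t − (t−1) of the 9 are across; that first reaches 9 at t = 8, so at least 15 crossings are needed.
The plan below uses exactly 15 crossings, so it is optimal:
1. 2 raiders → cell block B.  (cell block A: 5S 2R; cell block B: 0S 2R)
2. 1 raider ← cell block A.  (cell block A: 5S 3R; cell block B: 0S 1R)
3. 2 raiders → cell block B.  (cell block A: 5S 1R; cell block B: 0S 3R)
4. 1 raider ← cell block A.  (cell block A: 5S 2R; cell block B: 0S 2R)
5. 2 settlers → cell block B.  (cell block A: 3S 2R; cell block B: 2S 2R)
6. 1 raider ← cell block A.  (cell block A: 3S 3R; cell block B: 2S 1R)
7. 1 settler and 1 raider → cell block B.  (cell block A: 2S 2R; cell block B: 3S 2R)
8. 1 settler ← cell block A.  (cell block A: 3S 2R; cell block B: 2S 2R)
9. 1 settler and 1 raider → cell block B.  (cell block A: 2S 1R; cell block B: 3S 3R)
10. 1 raider ← cell block A.  (cell block A: 2S 2R; cell block B: 3S 2R)
11. 1 settler and 1 raider → cell block B.  (cell block A: 1S 1R; cell block B: 4S 3R)
12. 1 settler ← cell block A.  (cell block A: 2S 1R; cell block B: 3S 3R)
13. 1 settler and 1 raider → cell block B.  (cell block A: 1S 0R; cell block B: 4S 4R)
14. 1 raider ← cell block A.  (cell block A: 1S 1R; cell block B: 4S 3R)
15. 1 settler and 1 raider → cell block B.  (cell block A: 0S 0R; cell block B: 5S 4R)

15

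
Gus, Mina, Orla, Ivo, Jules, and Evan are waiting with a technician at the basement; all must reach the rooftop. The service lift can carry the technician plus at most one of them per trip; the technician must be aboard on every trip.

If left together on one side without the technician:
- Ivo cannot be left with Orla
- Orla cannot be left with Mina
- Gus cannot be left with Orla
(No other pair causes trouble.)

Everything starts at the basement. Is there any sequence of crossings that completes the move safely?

Following every safe sequence of crossings from the start, the most of the 6 that can be at the rooftop as the service lift arrives there on crossings 1, 3, 5, 7 is 1, 2, 3, 4 respectively; the best ever achieved is 4 of 6.
From crossing 9 on, no configuration arises that was not already reachable earlier: only 36 distinct safe configurations (who is on which side, and where the service lift is) can ever be reached, none of them has everyone across, and every continuation just revisits them. So no valid plan exists.

No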